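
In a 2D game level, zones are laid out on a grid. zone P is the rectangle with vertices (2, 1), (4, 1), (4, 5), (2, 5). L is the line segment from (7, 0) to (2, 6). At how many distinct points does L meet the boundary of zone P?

The segment meets the boundary at (2.833,5), (4,3.6).

2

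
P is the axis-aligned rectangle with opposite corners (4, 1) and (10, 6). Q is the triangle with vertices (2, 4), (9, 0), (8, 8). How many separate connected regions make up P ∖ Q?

P ∖ Q splits into 3 disjoint pieces (area 7.1875, area 0.3333, area 3.0179).

3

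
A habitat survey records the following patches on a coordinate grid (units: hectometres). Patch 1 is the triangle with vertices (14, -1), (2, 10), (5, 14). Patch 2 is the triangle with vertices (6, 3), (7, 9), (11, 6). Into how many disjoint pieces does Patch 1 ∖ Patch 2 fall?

Patch 1 ∖ Patch 2 splits into 2 disjoint pieces (area 8.4473, area 22.7119).

2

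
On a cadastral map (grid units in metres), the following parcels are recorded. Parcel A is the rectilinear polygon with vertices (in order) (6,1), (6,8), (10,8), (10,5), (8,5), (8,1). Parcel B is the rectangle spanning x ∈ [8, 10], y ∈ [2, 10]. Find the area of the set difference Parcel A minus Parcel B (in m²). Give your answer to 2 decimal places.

|Parcel A| = 20, |Parcel A∩Parcel B| = 6.
|Parcel A ∖ Parcel B| = |Parcel A| − |Parcel A∩Parcel B| = 20 − 6 = 14.00.

14.00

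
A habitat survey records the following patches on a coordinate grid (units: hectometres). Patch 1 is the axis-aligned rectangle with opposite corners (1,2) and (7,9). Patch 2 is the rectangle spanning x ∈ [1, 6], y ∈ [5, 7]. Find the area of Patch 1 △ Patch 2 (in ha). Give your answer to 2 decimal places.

|Patch 1∩Patch 2|: x∈[1,6], y∈[5,7] → 5·2 = 10.
|Patch 1 △ Patch 2| = |Patch 1| + |Patch 2| − 2·|Patch 1∩Patch 2| = 42 + 10 − 20 = 32.00.

32.00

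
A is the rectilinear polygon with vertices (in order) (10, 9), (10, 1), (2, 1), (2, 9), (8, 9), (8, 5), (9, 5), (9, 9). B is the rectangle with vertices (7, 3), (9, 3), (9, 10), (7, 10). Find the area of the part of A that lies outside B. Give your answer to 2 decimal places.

|A| = 60, |A∩B| = 8.
|A ∖ B| = |A| − |A∩B| = 60 − 8 = 52.00.

52.00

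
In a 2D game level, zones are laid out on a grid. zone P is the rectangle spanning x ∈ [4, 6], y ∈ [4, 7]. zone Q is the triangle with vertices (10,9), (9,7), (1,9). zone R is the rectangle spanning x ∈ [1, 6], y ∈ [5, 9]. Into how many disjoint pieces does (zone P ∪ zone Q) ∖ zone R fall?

2

(zone P ∪ zone Q) ∖ zone R splits into 2 disjoint pieces (area 2, area 5.875).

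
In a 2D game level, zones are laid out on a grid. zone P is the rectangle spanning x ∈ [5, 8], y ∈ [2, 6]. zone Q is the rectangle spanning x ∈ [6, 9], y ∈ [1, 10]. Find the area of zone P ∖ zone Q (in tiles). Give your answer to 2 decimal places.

|zone P∩zone Q|: x∈[6,8], y∈[2,6] → 2·4 = 8.
|zone P| = 12.
|zone P ∖ zone Q| = |zone P| − |zone P∩zone Q| = 12 − 8 = 4.00.

4.00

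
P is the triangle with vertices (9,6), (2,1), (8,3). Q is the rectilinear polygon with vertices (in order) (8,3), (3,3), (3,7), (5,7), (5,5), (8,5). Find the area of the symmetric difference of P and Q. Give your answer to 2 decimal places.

|P| = 8, |Q| = 14, |P∩Q| = 3.6.
|P △ Q| = |P| + |Q| − 2·|P∩Q| = 8 + 14 − 7.2 = 14.80.

14.80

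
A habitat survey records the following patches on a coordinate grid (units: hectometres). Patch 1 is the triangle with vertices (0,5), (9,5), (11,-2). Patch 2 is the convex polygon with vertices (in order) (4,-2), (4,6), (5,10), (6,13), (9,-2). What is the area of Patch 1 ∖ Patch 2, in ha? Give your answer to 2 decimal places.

|Patch 1| = 31.5, |Patch 1∩Patch 2| = 15.9674.
|Patch 1 ∖ Patch 2| = |Patch 1| − |Patch 1∩Patch 2| = 31.5 − 15.9674 = 15.53.

15.53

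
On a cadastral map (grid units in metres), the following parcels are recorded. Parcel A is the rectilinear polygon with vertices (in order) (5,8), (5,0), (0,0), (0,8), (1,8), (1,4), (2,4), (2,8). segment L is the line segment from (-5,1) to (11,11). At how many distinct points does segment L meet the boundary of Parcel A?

The segment meets the boundary at (5,7.25), (2,5.375), (1,4.75), (0,4.125).

4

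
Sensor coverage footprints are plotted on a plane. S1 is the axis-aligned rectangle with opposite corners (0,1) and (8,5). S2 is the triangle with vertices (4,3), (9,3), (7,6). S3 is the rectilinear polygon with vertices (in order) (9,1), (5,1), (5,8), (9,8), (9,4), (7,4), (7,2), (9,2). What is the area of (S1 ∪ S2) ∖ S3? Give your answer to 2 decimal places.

|S1 ∪ S2| = 33.5833.
|(S1 ∪ S2) ∩ S3| = 10.9167.
|(S1 ∪ S2) ∖ S3| = 33.5833 − 10.9167 = 22.67.

22.67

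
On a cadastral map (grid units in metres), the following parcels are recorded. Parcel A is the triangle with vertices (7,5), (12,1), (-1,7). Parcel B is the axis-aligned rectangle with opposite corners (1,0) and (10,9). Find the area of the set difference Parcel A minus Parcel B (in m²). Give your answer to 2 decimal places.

|Parcel A| = 11, |Parcel A∩Parcel B| = 9.9.
|Parcel A ∖ Parcel B| = |Parcel A| − |Parcel A∩Parcel B| = 11 − 9.9 = 1.10.

1.10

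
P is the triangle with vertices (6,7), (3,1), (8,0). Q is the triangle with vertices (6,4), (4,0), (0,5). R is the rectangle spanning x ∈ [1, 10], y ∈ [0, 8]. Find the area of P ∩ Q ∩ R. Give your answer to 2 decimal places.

4.86

The intersection is the polygon with vertices (6,4), (4.364,0.727), (3.238,0.952), (3.077,1.154), (4.615,4.231).
By the shoelace formula its area is 4.86.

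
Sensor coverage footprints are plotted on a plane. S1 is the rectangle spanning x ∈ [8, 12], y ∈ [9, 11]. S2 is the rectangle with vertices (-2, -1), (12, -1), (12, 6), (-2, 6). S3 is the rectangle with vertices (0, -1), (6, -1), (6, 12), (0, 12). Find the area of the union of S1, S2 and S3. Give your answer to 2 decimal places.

142.00

By inclusion–exclusion:
Individual areas: |S1| = 8, |S2| = 98, |S3| = 78.
|S1∩S2| = 0 (no overlap).
|S1∩S3| = 0 (no overlap).
|S2∩S3|: x∈[0,6], y∈[-1,6] → 6·7 = 42.
|S1∩S2∩S3| = 0.
|S1 ∪ S2 ∪ S3| = 184 − 42 + 0 = 142.00.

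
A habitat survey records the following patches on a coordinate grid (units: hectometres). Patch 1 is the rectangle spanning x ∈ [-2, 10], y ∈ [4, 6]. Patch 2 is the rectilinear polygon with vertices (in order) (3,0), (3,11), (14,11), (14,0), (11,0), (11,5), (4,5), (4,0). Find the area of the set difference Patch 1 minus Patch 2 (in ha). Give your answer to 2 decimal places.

|Patch 1| = 24, |Patch 1∩Patch 2| = 8.
|Patch 1 ∖ Patch 2| = |Patch 1| − |Patch 1∩Patch 2| = 24 − 8 = 16.00.

16.00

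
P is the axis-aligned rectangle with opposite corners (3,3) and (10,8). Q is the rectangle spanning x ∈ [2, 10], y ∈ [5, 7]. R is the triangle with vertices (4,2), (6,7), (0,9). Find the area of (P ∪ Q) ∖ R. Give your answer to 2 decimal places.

|P ∪ Q| = 37.
|(P ∪ Q) ∩ R| = 12.0679.
|(P ∪ Q) ∖ R| = 37 − 12.0679 = 24.93.

24.93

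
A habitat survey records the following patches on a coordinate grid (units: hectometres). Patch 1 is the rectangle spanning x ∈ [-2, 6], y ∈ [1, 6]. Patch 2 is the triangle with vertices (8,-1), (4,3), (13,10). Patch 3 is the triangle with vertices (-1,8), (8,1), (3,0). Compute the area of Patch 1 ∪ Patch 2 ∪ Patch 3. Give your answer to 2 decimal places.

72.43

By inclusion–exclusion:
Individual areas: |Patch 1| = 40, |Patch 2| = 32, |Patch 3| = 22.
|Patch 1∩Patch 2| = 3.5556.
|Patch 1∩Patch 3| = 16.123.
|Patch 2∩Patch 3| = 4.1587.
|Patch 1∩Patch 2∩Patch 3| = 2.2698.
|Patch 1 ∪ Patch 2 ∪ Patch 3| = 94 − 23.8373 + 2.2698 = 72.43.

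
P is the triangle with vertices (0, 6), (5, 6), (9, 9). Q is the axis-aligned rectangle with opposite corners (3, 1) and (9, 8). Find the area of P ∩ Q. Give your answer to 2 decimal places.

5.17

The intersection is the polygon with vertices (5,6), (3,6), (3,7), (6,8), (7.667,8).
By the shoelace formula its area is 5.17.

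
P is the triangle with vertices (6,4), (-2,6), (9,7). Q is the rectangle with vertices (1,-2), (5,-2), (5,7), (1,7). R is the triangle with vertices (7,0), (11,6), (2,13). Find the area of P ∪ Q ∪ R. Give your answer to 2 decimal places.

By inclusion–exclusion:
Individual areas: |P| = 15, |Q| = 36, |R| = 41.
|P∩Q| = 6.8182.
|P∩R| = 6.8391.
|Q∩R| = 0.6231.
|P∩Q∩R| = 0.3834.
|P ∪ Q ∪ R| = 92 − 14.2803 + 0.3834 = 78.10.

78.10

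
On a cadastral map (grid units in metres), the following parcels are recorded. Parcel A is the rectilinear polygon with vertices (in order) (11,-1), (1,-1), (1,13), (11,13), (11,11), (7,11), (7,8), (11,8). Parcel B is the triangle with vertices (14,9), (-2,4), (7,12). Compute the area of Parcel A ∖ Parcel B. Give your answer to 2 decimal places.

103.83

|Parcel A| = 128, |Parcel A∩Parcel B| = 24.1729.
|Parcel A ∖ Parcel B| = |Parcel A| − |Parcel A∩Parcel B| = 128 − 24.1729 = 103.83.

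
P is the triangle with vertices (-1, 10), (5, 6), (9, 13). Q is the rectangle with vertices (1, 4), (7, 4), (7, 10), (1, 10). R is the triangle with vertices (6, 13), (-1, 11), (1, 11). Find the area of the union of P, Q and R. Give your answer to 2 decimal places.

51.83

By inclusion–exclusion:
Individual areas: |P| = 29, |Q| = 36, |R| = 2.
|P∩Q| = 15.1667.
|P∩R| = 0.
|Q∩R| = 0.
|P∩Q∩R| = 0.
|P ∪ Q ∪ R| = 67 − 15.1667 + 0 = 51.83.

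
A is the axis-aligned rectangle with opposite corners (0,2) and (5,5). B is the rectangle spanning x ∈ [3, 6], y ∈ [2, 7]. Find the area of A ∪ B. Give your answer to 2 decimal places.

24.00

By inclusion–exclusion:
Individual areas: |A| = 15, |B| = 15.
|A∩B|: x∈[3,5], y∈[2,5] → 2·3 = 6.
|A ∪ B| = 30 − 6 = 24.00.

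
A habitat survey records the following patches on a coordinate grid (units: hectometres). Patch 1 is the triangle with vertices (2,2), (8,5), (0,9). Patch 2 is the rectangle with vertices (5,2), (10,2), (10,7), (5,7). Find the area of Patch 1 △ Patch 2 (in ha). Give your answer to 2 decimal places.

40.00

|Patch 1| = 24, |Patch 2| = 25, |Patch 1∩Patch 2| = 4.5.
|Patch 1 △ Patch 2| = |Patch 1| + |Patch 2| − 2·|Patch 1∩Patch 2| = 24 + 25 − 9 = 40.00.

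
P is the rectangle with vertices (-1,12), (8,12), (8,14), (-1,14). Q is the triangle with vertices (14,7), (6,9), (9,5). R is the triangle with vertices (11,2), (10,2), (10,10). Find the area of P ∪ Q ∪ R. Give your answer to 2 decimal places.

34.00

By inclusion–exclusion:
Individual areas: |P| = 18, |Q| = 13, |R| = 4.
|P∩Q| = 0.
|P∩R| = 0.
|Q∩R| = 1.0015.
|P∩Q∩R| = 0.
|P ∪ Q ∪ R| = 35 − 1.0015 + 0 = 34.00.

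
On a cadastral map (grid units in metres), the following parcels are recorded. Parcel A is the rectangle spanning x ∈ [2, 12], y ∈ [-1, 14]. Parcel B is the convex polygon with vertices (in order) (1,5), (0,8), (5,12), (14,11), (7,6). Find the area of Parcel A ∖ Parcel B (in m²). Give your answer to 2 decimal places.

103.17

|Parcel A| = 150, |Parcel A∩Parcel B| = 46.8325.
|Parcel A ∖ Parcel B| = |Parcel A| − |Parcel A∩Parcel B| = 150 − 46.8325 = 103.17.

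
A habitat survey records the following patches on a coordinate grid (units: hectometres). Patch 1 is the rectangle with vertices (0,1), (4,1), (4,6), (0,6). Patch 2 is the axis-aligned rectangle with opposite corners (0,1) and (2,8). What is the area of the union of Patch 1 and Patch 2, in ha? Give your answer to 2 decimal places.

By inclusion–exclusion:
Individual areas: |Patch 1| = 20, |Patch 2| = 14.
|Patch 1∩Patch 2|: x∈[0,2], y∈[1,6] → 2·5 = 10.
|Patch 1 ∪ Patch 2| = 34 − 10 = 24.00.

24.00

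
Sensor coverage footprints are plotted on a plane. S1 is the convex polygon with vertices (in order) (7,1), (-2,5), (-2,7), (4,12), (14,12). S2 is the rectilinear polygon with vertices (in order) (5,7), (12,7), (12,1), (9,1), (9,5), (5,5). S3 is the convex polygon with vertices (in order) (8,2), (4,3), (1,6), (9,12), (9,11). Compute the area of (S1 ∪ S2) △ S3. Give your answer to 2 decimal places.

78.13

|S1 ∪ S2| = 119.9026.
|(S1 ∪ S2) ∩ S3| = 41.8884.
|(S1 ∪ S2) △ S3| = 119.9026 + 42 − 83.7768 = 78.13.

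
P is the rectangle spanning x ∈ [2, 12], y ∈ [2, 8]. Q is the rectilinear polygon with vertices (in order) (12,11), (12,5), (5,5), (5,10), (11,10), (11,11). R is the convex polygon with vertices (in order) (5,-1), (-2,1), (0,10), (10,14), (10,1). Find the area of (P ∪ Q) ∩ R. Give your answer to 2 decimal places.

58.00

The region (P ∪ Q) ∩ R is the polygon with vertices (2,2), (2,8), (5,8), (5,10), (10,10), (10,2).
By the shoelace formula its area is 58.00.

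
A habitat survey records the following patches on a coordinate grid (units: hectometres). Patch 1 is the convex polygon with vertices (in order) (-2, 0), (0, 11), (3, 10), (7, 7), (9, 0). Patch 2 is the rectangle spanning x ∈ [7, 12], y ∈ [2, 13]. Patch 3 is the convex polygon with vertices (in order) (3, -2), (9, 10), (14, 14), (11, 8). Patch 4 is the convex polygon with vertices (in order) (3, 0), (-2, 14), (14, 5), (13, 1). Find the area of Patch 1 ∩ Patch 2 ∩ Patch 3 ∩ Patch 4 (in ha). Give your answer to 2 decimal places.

The intersection is the polygon with vertices (7.182,6.364), (7.842,4.053), (7,3), (7,6).
By the shoelace formula its area is 1.59.

1.59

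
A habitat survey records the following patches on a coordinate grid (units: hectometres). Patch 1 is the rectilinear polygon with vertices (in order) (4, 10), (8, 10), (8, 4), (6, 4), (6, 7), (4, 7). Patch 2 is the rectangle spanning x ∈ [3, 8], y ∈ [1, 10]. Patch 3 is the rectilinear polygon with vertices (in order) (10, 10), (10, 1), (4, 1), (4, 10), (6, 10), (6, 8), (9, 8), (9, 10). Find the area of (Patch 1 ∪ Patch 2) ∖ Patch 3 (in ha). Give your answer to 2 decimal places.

|Patch 1 ∪ Patch 2| = 45.
|(Patch 1 ∪ Patch 2) ∩ Patch 3| = 32.
|(Patch 1 ∪ Patch 2) ∖ Patch 3| = 45 − 32 = 13.00.

13.00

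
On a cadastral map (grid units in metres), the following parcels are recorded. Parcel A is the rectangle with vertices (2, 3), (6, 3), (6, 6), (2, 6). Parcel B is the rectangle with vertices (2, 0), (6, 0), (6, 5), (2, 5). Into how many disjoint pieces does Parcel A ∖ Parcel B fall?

1

Parcel A ∖ Parcel B is a single connected region.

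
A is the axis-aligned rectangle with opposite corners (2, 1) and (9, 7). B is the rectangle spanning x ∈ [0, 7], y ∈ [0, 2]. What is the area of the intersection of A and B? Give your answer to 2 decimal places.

|A∩B|: x∈[2,7], y∈[1,2] → 5·1 = 5.

5.00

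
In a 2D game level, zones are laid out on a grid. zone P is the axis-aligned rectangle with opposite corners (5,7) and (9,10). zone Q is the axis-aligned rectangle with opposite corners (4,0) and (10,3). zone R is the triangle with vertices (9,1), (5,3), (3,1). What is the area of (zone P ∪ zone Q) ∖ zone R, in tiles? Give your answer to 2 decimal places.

|zone P ∪ zone Q| = 30.
|(zone P ∪ zone Q) ∩ zone R| = 5.5.
|(zone P ∪ zone Q) ∖ zone R| = 30 − 5.5 = 24.50.

24.50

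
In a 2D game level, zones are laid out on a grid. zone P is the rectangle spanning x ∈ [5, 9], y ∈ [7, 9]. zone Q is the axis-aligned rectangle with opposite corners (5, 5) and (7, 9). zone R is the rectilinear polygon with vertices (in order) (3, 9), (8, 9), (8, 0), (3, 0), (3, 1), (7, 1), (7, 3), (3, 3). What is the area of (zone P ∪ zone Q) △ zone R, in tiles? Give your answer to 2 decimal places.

|zone P ∪ zone Q| = 12.
|(zone P ∪ zone Q) ∩ zone R| = 10.
|(zone P ∪ zone Q) △ zone R| = 12 + 37 − 20 = 29.00.

29.00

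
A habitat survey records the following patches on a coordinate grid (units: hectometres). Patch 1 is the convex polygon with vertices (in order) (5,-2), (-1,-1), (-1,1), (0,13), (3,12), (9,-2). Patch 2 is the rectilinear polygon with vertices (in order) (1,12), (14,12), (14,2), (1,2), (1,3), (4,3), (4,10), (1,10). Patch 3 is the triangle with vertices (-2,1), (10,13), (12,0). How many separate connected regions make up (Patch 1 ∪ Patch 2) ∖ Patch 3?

3

(Patch 1 ∪ Patch 2) ∖ Patch 3 splits into 3 disjoint pieces (area 21.6305, area 46.5216, area 30.7692).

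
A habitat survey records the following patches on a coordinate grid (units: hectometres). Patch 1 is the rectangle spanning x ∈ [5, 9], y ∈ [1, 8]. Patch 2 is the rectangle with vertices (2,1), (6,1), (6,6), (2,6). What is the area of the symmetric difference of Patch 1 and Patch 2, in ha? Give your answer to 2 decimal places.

38.00

|Patch 1∩Patch 2|: x∈[5,6], y∈[1,6] → 1·5 = 5.
|Patch 1 △ Patch 2| = |Patch 1| + |Patch 2| − 2·|Patch 1∩Patch 2| = 28 + 20 − 10 = 38.00.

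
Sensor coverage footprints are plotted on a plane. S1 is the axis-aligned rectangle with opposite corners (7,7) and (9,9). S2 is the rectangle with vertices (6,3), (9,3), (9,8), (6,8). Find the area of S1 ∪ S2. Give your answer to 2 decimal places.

By inclusion–exclusion:
Individual areas: |S1| = 4, |S2| = 15.
|S1∩S2|: x∈[7,9], y∈[7,8] → 2·1 = 2.
|S1 ∪ S2| = 19 − 2 = 17.00.

17.00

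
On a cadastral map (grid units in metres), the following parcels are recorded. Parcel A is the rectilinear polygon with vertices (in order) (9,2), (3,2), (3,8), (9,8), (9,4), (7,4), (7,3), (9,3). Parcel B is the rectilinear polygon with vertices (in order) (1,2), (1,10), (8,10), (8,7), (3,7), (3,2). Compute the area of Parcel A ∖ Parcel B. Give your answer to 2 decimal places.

|Parcel A| = 34, |Parcel A∩Parcel B| = 5.
|Parcel A ∖ Parcel B| = |Parcel A| − |Parcel A∩Parcel B| = 34 − 5 = 29.00.

29.00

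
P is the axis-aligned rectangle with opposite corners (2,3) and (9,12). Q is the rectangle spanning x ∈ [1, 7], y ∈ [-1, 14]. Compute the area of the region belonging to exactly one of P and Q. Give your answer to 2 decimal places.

63.00

|P∩Q|: x∈[2,7], y∈[3,12] → 5·9 = 45.
|P △ Q| = |P| + |Q| − 2·|P∩Q| = 63 + 90 − 90 = 63.00.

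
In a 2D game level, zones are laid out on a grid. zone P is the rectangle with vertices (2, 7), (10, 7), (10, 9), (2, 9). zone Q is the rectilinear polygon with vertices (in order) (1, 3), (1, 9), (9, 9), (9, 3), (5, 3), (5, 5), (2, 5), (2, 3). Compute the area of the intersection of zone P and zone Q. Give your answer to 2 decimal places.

The intersection is the polygon with vertices (9,9), (9,7), (2,7), (2,9).
By the shoelace formula its area is 14.00.

14.00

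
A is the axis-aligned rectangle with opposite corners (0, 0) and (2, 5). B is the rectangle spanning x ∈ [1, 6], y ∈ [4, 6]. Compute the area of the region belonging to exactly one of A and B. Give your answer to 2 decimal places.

|A∩B|: x∈[1,2], y∈[4,5] → 1·1 = 1.
|A △ B| = |A| + |B| − 2·|A∩B| = 10 + 10 − 2 = 18.00.

18.00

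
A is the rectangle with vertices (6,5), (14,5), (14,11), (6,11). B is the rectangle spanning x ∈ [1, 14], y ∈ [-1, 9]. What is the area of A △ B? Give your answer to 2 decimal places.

|A∩B|: x∈[6,14], y∈[5,9] → 8·4 = 32.
|A △ B| = |A| + |B| − 2·|A∩B| = 48 + 130 − 64 = 114.00.

114.00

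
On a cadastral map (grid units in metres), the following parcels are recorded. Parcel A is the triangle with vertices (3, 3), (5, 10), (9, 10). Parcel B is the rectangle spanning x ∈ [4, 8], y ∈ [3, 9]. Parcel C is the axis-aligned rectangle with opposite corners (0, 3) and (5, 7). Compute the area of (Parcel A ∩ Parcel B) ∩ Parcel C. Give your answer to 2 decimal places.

The region (Parcel A ∩ Parcel B) ∩ Parcel C is the polygon with vertices (4,4.167), (4,6.5), (4.143,7), (5,7), (5,5.333).
By the shoelace formula its area is 2.21.

2.21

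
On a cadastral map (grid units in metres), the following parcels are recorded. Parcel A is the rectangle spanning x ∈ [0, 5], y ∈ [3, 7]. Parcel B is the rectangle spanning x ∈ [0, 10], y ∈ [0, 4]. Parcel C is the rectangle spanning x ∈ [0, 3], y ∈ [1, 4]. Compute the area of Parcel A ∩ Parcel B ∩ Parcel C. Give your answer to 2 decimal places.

The intersection is the polygon with vertices (0,3), (0,4), (3,4), (3,3).
By the shoelace formula its area is 3.00.

3.00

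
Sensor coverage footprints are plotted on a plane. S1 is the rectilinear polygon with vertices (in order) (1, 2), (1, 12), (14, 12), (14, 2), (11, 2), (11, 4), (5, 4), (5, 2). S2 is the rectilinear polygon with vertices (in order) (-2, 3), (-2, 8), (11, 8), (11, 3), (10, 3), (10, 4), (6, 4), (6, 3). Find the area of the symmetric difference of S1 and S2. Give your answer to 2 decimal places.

|S1| = 118, |S2| = 61, |S1∩S2| = 44.
|S1 △ S2| = |S1| + |S2| − 2·|S1∩S2| = 118 + 61 − 88 = 91.00.

91.00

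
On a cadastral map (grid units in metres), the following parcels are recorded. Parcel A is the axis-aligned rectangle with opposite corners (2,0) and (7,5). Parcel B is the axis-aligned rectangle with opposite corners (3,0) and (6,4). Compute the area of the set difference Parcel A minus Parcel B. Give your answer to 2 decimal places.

13.00

|Parcel A∩Parcel B|: x∈[3,6], y∈[0,4] → 3·4 = 12.
|Parcel A| = 25.
|Parcel A ∖ Parcel B| = |Parcel A| − |Parcel A∩Parcel B| = 25 − 12 = 13.00.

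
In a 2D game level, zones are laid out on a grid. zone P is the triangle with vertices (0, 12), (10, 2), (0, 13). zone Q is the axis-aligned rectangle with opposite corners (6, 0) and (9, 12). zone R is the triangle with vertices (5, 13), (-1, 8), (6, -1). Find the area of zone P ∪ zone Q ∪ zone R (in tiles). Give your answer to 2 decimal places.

By inclusion–exclusion:
Individual areas: |zone P| = 5, |zone Q| = 36, |zone R| = 44.5.
|zone P∩zone Q| = 0.75.
|zone P∩zone R| = 2.207.
|zone Q∩zone R| = 0.
|zone P∩zone Q∩zone R| = 0.
|zone P ∪ zone Q ∪ zone R| = 85.5 − 2.957 + 0 = 82.54.

82.54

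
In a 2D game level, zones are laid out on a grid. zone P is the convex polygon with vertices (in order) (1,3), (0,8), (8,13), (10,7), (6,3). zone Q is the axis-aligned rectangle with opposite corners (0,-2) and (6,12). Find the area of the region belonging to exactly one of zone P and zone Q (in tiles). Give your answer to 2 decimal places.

70.00

|zone P| = 63.5, |zone Q| = 84, |zone P∩zone Q| = 38.75.
|zone P △ zone Q| = |zone P| + |zone Q| − 2·|zone P∩zone Q| = 63.5 + 84 − 77.5 = 70.00.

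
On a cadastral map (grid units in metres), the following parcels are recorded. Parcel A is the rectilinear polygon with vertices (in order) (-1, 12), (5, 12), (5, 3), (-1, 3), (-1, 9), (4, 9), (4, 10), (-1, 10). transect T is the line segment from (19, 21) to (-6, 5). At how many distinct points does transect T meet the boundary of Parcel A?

4

The segment meets the boundary at (-1,8.2), (0.25,9), (1.812,10), (4.938,12).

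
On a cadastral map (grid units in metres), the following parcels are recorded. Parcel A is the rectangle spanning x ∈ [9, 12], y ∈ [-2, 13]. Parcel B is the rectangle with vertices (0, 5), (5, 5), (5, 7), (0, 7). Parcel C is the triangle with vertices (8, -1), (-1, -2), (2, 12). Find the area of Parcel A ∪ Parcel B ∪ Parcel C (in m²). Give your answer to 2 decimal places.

108.45

By inclusion–exclusion:
Individual areas: |Parcel A| = 45, |Parcel B| = 10, |Parcel C| = 61.5.
|Parcel A∩Parcel B| = 0 (no overlap).
|Parcel A∩Parcel C| = 0.
|Parcel B∩Parcel C| = 8.0522.
|Parcel A∩Parcel B∩Parcel C| = 0.
|Parcel A ∪ Parcel B ∪ Parcel C| = 116.5 − 8.0522 + 0 = 108.45.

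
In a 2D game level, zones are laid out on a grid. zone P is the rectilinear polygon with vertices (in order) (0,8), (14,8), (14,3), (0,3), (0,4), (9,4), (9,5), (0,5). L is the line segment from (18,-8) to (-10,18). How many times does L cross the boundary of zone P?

4

The segment meets the boundary at (0.769,8), (4,5), (5.077,4), (6.154,3).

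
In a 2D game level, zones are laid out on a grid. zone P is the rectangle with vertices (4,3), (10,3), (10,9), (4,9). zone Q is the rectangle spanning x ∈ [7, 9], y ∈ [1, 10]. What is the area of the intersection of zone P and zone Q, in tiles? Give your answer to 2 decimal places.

|zone P∩zone Q|: x∈[7,9], y∈[3,9] → 2·6 = 12.

12.00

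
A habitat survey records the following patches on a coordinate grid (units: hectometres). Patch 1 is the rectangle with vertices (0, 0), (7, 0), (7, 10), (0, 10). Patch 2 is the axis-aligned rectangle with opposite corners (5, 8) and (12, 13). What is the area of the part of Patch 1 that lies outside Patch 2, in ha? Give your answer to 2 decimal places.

|Patch 1∩Patch 2|: x∈[5,7], y∈[8,10] → 2·2 = 4.
|Patch 1| = 70.
|Patch 1 ∖ Patch 2| = |Patch 1| − |Patch 1∩Patch 2| = 70 − 4 = 66.00.

66.00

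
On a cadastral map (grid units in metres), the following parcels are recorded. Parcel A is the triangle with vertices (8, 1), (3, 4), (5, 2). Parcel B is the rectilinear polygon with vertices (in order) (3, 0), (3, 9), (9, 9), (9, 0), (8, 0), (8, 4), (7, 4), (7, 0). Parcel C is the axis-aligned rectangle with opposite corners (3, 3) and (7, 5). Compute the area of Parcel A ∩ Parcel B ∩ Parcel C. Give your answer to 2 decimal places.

0.33

The intersection is the polygon with vertices (3,4), (4.667,3), (4,3).
By the shoelace formula its area is 0.33.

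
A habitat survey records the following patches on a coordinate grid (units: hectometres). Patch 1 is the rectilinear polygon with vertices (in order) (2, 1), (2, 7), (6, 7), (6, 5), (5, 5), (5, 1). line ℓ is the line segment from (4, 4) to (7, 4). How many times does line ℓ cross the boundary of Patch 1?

The segment meets the boundary at (5,4).

1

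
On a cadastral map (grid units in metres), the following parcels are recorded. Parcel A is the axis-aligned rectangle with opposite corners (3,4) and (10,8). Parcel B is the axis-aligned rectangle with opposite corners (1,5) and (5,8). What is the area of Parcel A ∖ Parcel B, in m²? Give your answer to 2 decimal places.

|Parcel A∩Parcel B|: x∈[3,5], y∈[5,8] → 2·3 = 6.
|Parcel A| = 28.
|Parcel A ∖ Parcel B| = |Parcel A| − |Parcel A∩Parcel B| = 28 − 6 = 22.00.

22.00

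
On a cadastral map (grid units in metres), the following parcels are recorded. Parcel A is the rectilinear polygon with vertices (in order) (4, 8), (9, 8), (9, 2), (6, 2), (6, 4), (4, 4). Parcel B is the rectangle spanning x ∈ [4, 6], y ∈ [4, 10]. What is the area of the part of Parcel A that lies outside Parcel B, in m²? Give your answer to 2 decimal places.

18.00

|Parcel A| = 26, |Parcel A∩Parcel B| = 8.
|Parcel A ∖ Parcel B| = |Parcel A| − |Parcel A∩Parcel B| = 26 − 8 = 18.00.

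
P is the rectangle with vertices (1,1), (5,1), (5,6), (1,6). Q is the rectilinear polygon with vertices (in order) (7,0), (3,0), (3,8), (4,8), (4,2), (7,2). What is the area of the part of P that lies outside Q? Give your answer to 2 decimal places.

14.00

|P| = 20, |P∩Q| = 6.
|P ∖ Q| = |P| − |P∩Q| = 20 − 6 = 14.00.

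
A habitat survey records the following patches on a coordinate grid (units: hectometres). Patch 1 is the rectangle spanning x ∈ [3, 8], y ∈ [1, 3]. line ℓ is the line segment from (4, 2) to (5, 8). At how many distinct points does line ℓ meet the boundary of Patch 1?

The segment meets the boundary at (4.167,3).

1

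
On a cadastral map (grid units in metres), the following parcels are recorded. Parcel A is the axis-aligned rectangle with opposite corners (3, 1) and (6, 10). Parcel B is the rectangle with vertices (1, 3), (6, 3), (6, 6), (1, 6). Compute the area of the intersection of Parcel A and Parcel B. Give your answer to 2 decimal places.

9.00

|Parcel A∩Parcel B|: x∈[3,6], y∈[3,6] → 3·3 = 9.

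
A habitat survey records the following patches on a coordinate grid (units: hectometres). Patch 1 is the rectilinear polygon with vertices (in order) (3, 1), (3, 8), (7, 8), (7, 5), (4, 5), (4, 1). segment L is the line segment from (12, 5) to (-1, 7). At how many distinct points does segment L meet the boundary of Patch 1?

The segment meets the boundary at (3,6.385), (7,5.769).

2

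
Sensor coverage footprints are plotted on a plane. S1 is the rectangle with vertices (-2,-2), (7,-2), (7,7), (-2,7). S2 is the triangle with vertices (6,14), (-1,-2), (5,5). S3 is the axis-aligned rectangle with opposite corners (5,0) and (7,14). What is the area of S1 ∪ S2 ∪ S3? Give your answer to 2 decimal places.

99.86

By inclusion–exclusion:
Individual areas: |S1| = 81, |S2| = 23.5, |S3| = 28.
|S1∩S2| = 15.5035.
|S1∩S3|: x∈[5,7], y∈[0,7] → 2·7 = 14.
|S2∩S3| = 3.3571.
|S1∩S2∩S3| = 0.2222.
|S1 ∪ S2 ∪ S3| = 132.5 − 32.8606 + 0.2222 = 99.86.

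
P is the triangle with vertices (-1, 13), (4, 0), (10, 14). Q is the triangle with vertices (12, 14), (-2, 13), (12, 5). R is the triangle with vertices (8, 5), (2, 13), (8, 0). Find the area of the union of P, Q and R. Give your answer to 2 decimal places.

108.99

By inclusion–exclusion:
Individual areas: |P| = 74, |Q| = 63, |R| = 15.
|P∩Q| = 35.1309.
|P∩R| = 7.8816.
|Q∩R| = 1.791.
|P∩Q∩R| = 1.791.
|P ∪ Q ∪ R| = 152 − 44.8035 + 1.791 = 108.99.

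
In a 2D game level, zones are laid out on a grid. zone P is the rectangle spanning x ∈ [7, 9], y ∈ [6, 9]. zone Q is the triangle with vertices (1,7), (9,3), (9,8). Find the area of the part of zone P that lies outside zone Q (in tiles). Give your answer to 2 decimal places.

|zone P| = 6, |zone P∩zone Q| = 3.75.
|zone P ∖ zone Q| = |zone P| − |zone P∩zone Q| = 6 − 3.75 = 2.25.

2.25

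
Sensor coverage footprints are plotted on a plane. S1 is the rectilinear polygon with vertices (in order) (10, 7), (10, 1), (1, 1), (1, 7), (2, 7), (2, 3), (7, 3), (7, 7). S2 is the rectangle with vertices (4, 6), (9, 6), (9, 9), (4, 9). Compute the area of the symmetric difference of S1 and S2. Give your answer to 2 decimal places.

45.00

|S1| = 34, |S2| = 15, |S1∩S2| = 2.
|S1 △ S2| = |S1| + |S2| − 2·|S1∩S2| = 34 + 15 − 4 = 45.00.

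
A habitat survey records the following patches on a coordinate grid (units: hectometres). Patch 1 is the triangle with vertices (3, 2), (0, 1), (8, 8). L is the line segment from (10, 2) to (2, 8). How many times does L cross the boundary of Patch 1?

2

The segment meets the boundary at (5.231,5.577), (5.692,5.231).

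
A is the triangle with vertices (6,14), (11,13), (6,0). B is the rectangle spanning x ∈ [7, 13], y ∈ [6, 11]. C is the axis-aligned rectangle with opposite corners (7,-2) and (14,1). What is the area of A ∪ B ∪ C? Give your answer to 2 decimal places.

74.65

By inclusion–exclusion:
Individual areas: |A| = 35, |B| = 30, |C| = 21.
|A∩B| = 11.3462.
|A∩C| = 0.
|B∩C| = 0 (no overlap).
|A∩B∩C| = 0.
|A ∪ B ∪ C| = 86 − 11.3462 + 0 = 74.65.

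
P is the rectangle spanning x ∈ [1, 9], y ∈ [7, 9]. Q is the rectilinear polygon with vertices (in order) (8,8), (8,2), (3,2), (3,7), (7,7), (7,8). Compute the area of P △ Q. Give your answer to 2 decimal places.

40.00

|P| = 16, |Q| = 26, |P∩Q| = 1.
|P △ Q| = |P| + |Q| − 2·|P∩Q| = 16 + 26 − 2 = 40.00.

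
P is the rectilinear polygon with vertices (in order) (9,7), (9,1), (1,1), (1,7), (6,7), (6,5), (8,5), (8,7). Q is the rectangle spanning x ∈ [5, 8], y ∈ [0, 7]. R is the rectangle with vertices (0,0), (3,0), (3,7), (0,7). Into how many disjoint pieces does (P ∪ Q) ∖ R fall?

(P ∪ Q) ∖ R is a single connected region.

1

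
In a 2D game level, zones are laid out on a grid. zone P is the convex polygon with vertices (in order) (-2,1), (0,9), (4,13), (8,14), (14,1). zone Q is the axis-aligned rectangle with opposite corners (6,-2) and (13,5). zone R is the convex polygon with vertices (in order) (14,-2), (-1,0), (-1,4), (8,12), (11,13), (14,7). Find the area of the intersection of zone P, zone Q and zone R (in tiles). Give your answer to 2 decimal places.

27.22

The intersection is the polygon with vertices (13,1), (6,1), (6,5), (12.154,5), (13,3.167).
By the shoelace formula its area is 27.22.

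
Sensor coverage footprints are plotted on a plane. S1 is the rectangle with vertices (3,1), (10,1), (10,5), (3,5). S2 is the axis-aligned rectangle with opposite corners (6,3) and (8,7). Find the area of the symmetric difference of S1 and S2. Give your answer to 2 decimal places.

|S1∩S2|: x∈[6,8], y∈[3,5] → 2·2 = 4.
|S1 △ S2| = |S1| + |S2| − 2·|S1∩S2| = 28 + 8 − 8 = 28.00.

28.00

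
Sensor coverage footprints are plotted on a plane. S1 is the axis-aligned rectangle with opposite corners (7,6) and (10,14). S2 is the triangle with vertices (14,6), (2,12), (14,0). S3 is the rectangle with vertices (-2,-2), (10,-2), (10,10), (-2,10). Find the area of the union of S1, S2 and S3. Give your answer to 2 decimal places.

178.00

By inclusion–exclusion:
Individual areas: |S1| = 24, |S2| = 36, |S3| = 144.
|S1∩S2| = 7.75.
|S1∩S3|: x∈[7,10], y∈[6,10] → 3·4 = 12.
|S2∩S3| = 14.
|S1∩S2∩S3| = 7.75.
|S1 ∪ S2 ∪ S3| = 204 − 33.75 + 7.75 = 178.00.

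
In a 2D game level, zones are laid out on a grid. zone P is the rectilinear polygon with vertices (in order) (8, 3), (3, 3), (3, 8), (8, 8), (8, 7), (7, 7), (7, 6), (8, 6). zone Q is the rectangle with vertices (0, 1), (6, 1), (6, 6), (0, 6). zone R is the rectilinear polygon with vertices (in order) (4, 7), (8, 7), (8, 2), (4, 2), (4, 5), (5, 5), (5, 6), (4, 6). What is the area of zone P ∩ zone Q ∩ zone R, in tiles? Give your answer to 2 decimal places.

5.00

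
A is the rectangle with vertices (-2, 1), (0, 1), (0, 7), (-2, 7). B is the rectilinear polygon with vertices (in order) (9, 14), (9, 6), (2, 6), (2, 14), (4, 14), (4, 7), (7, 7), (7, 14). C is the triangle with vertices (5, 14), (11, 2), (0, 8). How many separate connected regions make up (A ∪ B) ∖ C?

(A ∪ B) ∖ C splits into 4 disjoint pieces (area 12, area 12, area 0.7576, area 4.8).

4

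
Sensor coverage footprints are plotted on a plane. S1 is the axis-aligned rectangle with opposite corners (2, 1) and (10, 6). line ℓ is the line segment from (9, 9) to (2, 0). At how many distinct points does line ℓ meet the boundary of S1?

2

The segment meets the boundary at (2.778,1), (6.667,6).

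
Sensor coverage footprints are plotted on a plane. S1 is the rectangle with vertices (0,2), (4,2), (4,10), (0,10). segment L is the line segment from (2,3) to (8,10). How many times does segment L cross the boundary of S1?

1

The segment meets the boundary at (4,5.333).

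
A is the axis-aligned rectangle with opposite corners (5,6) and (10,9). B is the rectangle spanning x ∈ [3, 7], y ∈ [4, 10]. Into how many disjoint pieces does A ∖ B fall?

A ∖ B is a single connected region.

1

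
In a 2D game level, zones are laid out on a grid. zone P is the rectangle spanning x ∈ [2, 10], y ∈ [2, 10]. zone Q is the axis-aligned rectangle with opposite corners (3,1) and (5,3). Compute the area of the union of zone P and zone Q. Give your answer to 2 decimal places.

66.00

By inclusion–exclusion:
Individual areas: |zone P| = 64, |zone Q| = 4.
|zone P∩zone Q|: x∈[3,5], y∈[2,3] → 2·1 = 2.
|zone P ∪ zone Q| = 68 − 2 = 66.00.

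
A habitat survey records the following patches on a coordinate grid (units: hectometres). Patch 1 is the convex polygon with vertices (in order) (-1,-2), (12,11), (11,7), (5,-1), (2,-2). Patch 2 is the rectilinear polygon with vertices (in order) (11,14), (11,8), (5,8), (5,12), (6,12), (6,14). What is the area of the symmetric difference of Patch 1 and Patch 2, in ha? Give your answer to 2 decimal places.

72.00

|Patch 1| = 42, |Patch 2| = 34, |Patch 1∩Patch 2| = 2.
|Patch 1 △ Patch 2| = |Patch 1| + |Patch 2| − 2·|Patch 1∩Patch 2| = 42 + 34 − 4 = 72.00.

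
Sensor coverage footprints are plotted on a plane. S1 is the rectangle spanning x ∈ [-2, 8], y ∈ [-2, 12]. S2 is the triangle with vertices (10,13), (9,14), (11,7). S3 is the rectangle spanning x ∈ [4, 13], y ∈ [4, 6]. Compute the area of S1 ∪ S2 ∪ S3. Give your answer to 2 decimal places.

152.50

By inclusion–exclusion:
Individual areas: |S1| = 140, |S2| = 2.5, |S3| = 18.
|S1∩S2| = 0.
|S1∩S3|: x∈[4,8], y∈[4,6] → 4·2 = 8.
|S2∩S3| = 0.
|S1∩S2∩S3| = 0.
|S1 ∪ S2 ∪ S3| = 160.5 − 8 + 0 = 152.50.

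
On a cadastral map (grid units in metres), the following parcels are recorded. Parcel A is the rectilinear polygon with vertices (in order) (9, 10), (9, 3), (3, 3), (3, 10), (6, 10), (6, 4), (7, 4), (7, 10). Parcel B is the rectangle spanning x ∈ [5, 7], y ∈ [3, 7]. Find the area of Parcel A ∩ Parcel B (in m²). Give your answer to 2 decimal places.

5.00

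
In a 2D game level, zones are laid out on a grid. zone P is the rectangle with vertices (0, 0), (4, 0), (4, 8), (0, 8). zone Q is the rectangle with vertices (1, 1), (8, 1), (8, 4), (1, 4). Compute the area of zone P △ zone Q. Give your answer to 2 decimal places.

|zone P∩zone Q|: x∈[1,4], y∈[1,4] → 3·3 = 9.
|zone P △ zone Q| = |zone P| + |zone Q| − 2·|zone P∩zone Q| = 32 + 21 − 18 = 35.00.

35.00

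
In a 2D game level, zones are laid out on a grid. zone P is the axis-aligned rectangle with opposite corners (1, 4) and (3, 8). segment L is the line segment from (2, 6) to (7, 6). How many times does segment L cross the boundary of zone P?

The segment meets the boundary at (3,6).

1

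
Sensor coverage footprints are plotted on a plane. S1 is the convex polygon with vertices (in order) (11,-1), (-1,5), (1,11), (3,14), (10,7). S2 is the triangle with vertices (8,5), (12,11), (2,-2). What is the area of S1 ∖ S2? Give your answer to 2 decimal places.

90.80

|S1| = 93.5, |S1∩S2| = 2.7017.
|S1 ∖ S2| = |S1| − |S1∩S2| = 93.5 − 2.7017 = 90.80.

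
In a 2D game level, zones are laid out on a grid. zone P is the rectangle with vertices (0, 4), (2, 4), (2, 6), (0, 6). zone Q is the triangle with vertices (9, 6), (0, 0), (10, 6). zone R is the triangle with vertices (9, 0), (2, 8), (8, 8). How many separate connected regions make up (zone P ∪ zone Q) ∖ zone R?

(zone P ∪ zone Q) ∖ zone R splits into 3 disjoint pieces (area 4, area 0.6816, area 1.1182).

3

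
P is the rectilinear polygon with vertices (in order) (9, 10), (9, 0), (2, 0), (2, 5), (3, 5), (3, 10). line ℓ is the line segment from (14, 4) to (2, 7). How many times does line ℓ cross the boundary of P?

The segment meets the boundary at (3,6.75), (9,5.25).

2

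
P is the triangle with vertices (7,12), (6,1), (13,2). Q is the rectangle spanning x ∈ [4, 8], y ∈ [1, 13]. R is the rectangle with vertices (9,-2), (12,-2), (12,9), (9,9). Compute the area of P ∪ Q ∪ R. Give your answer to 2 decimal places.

90.05

By inclusion–exclusion:
Individual areas: |P| = 38, |Q| = 48, |R| = 33.
|P∩Q| = 15.381.
|P∩R| = 13.5714.
|Q∩R| = 0 (no overlap).
|P∩Q∩R| = 0.
|P ∪ Q ∪ R| = 119 − 28.9524 + 0 = 90.05.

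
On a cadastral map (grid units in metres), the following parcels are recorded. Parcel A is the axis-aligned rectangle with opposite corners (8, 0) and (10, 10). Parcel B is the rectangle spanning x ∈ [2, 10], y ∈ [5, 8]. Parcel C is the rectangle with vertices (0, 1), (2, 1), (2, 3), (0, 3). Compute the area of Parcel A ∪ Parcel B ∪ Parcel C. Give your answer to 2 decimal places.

By inclusion–exclusion:
Individual areas: |Parcel A| = 20, |Parcel B| = 24, |Parcel C| = 4.
|Parcel A∩Parcel B|: x∈[8,10], y∈[5,8] → 2·3 = 6.
|Parcel A∩Parcel C| = 0 (no overlap).
|Parcel B∩Parcel C| = 0 (no overlap).
|Parcel A∩Parcel B∩Parcel C| = 0.
|Parcel A ∪ Parcel B ∪ Parcel C| = 48 − 6 + 0 = 42.00.

42.00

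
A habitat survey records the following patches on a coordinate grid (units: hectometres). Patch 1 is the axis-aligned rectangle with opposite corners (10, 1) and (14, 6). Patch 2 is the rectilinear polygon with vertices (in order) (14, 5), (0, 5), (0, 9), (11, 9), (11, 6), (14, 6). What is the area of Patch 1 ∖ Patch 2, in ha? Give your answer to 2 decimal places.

16.00

|Patch 1| = 20, |Patch 1∩Patch 2| = 4.
|Patch 1 ∖ Patch 2| = |Patch 1| − |Patch 1∩Patch 2| = 20 − 4 = 16.00.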